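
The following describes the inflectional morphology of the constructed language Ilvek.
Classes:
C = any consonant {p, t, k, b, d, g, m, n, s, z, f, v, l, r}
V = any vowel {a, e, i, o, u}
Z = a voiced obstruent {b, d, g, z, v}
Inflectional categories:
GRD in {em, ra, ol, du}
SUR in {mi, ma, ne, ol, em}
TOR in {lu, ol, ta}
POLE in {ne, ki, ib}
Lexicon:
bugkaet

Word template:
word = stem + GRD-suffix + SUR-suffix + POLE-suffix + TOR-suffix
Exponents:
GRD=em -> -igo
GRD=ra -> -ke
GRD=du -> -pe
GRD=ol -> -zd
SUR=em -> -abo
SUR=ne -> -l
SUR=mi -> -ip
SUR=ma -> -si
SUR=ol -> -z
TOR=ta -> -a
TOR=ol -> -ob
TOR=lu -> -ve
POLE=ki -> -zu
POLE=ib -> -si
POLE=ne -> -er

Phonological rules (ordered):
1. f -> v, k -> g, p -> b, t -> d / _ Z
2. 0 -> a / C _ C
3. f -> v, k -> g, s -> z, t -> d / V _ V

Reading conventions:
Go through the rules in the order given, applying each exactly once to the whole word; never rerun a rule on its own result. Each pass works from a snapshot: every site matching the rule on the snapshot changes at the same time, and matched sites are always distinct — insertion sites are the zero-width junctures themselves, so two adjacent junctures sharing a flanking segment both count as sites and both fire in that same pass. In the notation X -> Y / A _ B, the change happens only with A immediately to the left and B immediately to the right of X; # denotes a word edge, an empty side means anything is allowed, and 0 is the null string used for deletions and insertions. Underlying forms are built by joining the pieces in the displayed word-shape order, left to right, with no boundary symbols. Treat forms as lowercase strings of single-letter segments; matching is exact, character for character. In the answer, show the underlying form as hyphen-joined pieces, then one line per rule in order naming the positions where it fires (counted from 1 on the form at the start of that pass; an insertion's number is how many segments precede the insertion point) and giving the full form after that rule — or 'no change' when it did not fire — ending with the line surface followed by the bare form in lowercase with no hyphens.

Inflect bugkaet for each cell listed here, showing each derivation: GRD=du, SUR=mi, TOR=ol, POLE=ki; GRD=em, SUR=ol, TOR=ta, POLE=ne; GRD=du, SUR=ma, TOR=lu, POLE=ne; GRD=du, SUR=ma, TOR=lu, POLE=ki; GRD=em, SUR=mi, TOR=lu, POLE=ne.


cell GRD=du, SUR=mi, TOR=ol, POLE=ki:
underlying: bugkaet-pe-ip-zu-ob
1. f -> v, k -> g, p -> b, t -> d / _ Z: fires at position(s) 11: bugkaetpeibzuob
2. 0 -> a / C _ C: inserts after position(s) 3, 7, 11: bugakaetapeibazuob
3. f -> v, k -> g, s -> z, t -> d / V _ V: fires at position(s) 5, 8: bugagaedapeibazuob
surface: bugagaedapeibazuob

cell GRD=em, SUR=ol, TOR=ta, POLE=ne:
underlying: bugkaet-igo-z-er-a
1. f -> v, k -> g, p -> b, t -> d / _ Z: no change
2. 0 -> a / C _ C: inserts after position(s) 3: bugakaetigozera
3. f -> v, k -> g, s -> z, t -> d / V _ V: fires at position(s) 5, 8: bugagaedigozera
surface: bugagaedigozera

cell GRD=du, SUR=ma, TOR=lu, POLE=ne:
underlying: bugkaet-pe-si-er-ve
1. f -> v, k -> g, p -> b, t -> d / _ Z: no change
2. 0 -> a / C _ C: inserts after position(s) 3, 7, 13: bugakaetapesierave
3. f -> v, k -> g, s -> z, t -> d / V _ V: fires at position(s) 5, 8, 12: bugagaedapezierave
surface: bugagaedapezierave

cell GRD=du, SUR=ma, TOR=lu, POLE=ki:
underlying: bugkaet-pe-si-zu-ve
1. f -> v, k -> g, p -> b, t -> d / _ Z: no change
2. 0 -> a / C _ C: inserts after position(s) 3, 7: bugakaetapesizuve
3. f -> v, k -> g, s -> z, t -> d / V _ V: fires at position(s) 5, 8, 12: bugagaedapezizuve
surface: bugagaedapezizuve

cell GRD=em, SUR=mi, TOR=lu, POLE=ne:
underlying: bugkaet-igo-ip-er-ve
1. f -> v, k -> g, p -> b, t -> d / _ Z: no change
2. 0 -> a / C _ C: inserts after position(s) 3, 14: bugakaetigoiperave
3. f -> v, k -> g, s -> z, t -> d / V _ V: fires at position(s) 5, 8: bugagaedigoiperave
surface: bugagaedigoiperave


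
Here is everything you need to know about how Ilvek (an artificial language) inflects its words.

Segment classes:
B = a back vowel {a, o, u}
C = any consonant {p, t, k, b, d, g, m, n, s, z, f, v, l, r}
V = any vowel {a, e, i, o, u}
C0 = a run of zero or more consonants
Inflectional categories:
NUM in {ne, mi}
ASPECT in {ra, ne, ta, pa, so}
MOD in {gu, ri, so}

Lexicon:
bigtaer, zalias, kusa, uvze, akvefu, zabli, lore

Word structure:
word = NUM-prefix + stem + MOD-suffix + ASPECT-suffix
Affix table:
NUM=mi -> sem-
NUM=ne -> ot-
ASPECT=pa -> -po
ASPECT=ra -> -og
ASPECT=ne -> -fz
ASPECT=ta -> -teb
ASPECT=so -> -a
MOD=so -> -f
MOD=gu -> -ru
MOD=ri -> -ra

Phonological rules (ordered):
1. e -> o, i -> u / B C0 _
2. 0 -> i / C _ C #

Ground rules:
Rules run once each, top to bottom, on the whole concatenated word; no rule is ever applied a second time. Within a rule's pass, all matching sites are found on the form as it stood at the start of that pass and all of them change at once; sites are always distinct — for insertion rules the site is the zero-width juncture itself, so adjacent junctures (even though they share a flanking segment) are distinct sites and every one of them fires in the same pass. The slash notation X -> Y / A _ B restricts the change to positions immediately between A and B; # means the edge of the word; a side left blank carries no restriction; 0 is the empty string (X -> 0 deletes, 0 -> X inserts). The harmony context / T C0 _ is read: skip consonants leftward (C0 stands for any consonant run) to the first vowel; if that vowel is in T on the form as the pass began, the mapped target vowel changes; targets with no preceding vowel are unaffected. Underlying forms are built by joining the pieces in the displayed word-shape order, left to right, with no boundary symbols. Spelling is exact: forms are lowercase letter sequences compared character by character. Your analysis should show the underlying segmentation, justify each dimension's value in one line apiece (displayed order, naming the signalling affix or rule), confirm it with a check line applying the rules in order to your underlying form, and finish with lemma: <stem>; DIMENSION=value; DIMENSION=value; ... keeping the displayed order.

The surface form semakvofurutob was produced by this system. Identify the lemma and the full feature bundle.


underlying: sem-akvefu-ru-teb
NUM=mi - signalled by the affix sem-
ASPECT=ta - signalled by the affix -teb
MOD=gu - signalled by the affix -ru
check: semakvefuruteb -> semakvofurutob -> semakvofurutob
lemma: akvefu; NUM=mi; ASPECT=ta; MOD=gu


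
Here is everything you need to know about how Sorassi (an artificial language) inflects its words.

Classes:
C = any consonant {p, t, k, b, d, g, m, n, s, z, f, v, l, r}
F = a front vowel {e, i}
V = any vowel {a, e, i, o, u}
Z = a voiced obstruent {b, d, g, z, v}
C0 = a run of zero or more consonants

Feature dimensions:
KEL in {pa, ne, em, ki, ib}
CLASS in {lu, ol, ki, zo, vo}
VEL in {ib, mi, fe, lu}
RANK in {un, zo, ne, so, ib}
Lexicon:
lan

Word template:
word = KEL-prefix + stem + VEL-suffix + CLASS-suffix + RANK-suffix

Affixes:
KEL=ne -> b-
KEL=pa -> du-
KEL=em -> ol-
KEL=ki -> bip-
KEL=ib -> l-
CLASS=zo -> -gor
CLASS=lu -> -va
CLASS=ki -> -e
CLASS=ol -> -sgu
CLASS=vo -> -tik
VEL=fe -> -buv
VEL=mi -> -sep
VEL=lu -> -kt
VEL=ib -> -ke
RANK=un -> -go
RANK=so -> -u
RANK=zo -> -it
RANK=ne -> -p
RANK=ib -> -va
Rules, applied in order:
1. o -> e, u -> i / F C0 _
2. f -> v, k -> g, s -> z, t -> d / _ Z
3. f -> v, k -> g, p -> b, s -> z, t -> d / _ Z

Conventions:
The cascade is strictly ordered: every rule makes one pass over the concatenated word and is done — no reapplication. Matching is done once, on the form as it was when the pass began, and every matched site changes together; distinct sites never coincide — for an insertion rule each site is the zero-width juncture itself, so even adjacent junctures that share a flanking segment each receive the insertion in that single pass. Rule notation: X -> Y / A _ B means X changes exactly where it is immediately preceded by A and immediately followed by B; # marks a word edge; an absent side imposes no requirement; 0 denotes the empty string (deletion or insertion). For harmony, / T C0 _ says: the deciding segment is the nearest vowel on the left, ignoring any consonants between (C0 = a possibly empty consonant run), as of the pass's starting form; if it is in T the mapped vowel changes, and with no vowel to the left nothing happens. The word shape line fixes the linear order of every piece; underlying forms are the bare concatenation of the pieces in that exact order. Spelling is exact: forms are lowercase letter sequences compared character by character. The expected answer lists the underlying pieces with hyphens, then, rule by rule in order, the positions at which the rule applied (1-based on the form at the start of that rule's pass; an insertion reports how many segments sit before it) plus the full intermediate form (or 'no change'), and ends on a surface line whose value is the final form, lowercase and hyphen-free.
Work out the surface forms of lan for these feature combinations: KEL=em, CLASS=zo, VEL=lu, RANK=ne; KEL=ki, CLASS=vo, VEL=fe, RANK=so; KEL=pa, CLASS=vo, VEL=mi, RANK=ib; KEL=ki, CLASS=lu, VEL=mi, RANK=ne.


cell KEL=em, CLASS=zo, VEL=lu, RANK=ne:
underlying: ol-lan-kt-gor-p
1. o -> e, u -> i / F C0 _: no change
2. f -> v, k -> g, s -> z, t -> d / _ Z: fires at position(s) 7: ollankdgorp
3. f -> v, k -> g, p -> b, s -> z, t -> d / _ Z: fires at position(s) 6: ollangdgorp
surface: ollangdgorp

cell KEL=ki, CLASS=vo, VEL=fe, RANK=so:
underlying: bip-lan-buv-tik-u
1. o -> e, u -> i / F C0 _: fires at position(s) 13: biplanbuvtiki
2. f -> v, k -> g, s -> z, t -> d / _ Z: no change
3. f -> v, k -> g, p -> b, s -> z, t -> d / _ Z: no change
surface: biplanbuvtiki

cell KEL=pa, CLASS=vo, VEL=mi, RANK=ib:
underlying: du-lan-sep-tik-va
1. o -> e, u -> i / F C0 _: no change
2. f -> v, k -> g, s -> z, t -> d / _ Z: fires at position(s) 11: dulanseptigva
3. f -> v, k -> g, p -> b, s -> z, t -> d / _ Z: no change
surface: dulanseptigva

cell KEL=ki, CLASS=lu, VEL=mi, RANK=ne:
underlying: bip-lan-sep-va-p
1. o -> e, u -> i / F C0 _: no change
2. f -> v, k -> g, s -> z, t -> d / _ Z: no change
3. f -> v, k -> g, p -> b, s -> z, t -> d / _ Z: fires at position(s) 9: biplansebvap
surface: biplansebvap


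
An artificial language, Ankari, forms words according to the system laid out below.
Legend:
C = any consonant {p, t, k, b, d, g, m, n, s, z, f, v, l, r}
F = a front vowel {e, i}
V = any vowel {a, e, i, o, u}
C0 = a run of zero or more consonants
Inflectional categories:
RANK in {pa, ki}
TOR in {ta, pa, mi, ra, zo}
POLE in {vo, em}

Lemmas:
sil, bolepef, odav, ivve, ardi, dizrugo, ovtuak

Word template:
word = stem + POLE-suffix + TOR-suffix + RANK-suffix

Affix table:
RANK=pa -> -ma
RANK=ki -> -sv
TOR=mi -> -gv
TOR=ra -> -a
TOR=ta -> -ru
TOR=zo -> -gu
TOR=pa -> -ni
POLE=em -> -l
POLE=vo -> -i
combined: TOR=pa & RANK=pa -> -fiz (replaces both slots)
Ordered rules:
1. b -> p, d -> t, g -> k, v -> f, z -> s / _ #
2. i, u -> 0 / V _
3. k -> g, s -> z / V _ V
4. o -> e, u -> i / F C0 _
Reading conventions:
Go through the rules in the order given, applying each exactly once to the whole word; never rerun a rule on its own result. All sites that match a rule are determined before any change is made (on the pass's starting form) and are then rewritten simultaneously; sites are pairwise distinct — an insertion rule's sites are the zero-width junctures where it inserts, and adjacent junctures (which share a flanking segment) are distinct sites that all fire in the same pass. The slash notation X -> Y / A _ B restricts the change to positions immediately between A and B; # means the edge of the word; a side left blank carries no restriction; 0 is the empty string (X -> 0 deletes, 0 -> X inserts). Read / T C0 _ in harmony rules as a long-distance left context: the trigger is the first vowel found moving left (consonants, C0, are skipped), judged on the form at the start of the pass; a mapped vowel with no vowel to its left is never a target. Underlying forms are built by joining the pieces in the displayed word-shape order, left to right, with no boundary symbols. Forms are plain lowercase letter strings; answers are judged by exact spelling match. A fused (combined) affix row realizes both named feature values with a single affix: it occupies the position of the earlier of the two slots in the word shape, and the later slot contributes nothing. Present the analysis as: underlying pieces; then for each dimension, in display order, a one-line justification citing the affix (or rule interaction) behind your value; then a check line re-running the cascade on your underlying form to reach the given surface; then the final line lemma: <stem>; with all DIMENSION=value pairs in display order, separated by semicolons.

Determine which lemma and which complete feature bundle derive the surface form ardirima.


underlying: ardi-i-ru-ma
RANK=pa - signalled by the affix -ma
TOR=ta - signalled by the affix -ru
POLE=vo - signalled by the affix -i
check: ardiiruma -> ardiiruma -> ardiruma -> ardiruma -> ardirima
lemma: ardi; RANK=pa; TOR=ta; POLE=vo


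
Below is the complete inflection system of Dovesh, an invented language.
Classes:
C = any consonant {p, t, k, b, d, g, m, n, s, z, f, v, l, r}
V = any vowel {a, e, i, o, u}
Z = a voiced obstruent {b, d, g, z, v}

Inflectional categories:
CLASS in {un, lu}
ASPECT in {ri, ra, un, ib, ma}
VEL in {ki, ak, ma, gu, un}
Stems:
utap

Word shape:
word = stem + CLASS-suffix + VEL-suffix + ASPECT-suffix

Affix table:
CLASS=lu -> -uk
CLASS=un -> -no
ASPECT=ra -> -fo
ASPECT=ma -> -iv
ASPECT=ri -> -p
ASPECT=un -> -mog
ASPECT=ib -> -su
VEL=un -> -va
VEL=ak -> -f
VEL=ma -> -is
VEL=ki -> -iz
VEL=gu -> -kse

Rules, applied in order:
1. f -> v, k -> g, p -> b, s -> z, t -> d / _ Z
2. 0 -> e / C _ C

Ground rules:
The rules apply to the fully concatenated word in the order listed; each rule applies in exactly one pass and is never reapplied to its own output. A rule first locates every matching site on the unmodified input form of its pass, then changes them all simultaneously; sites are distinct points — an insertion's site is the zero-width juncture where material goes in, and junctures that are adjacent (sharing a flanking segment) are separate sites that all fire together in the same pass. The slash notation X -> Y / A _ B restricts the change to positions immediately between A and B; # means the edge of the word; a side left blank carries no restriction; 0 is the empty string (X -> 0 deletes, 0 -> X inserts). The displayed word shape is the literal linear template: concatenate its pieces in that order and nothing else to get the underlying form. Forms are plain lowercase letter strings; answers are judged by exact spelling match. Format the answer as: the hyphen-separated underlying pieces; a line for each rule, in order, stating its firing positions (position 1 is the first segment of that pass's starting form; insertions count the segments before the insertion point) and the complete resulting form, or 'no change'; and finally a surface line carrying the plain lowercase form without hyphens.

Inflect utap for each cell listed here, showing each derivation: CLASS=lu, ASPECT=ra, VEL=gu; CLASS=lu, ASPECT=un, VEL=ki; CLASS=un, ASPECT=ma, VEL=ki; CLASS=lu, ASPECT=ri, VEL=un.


cell CLASS=lu, ASPECT=ra, VEL=gu:
underlying: utap-uk-kse-fo
1. f -> v, k -> g, p -> b, s -> z, t -> d / _ Z: no change
2. 0 -> e / C _ C: inserts after position(s) 6, 7: utapukekesefo
surface: utapukekesefo

cell CLASS=lu, ASPECT=un, VEL=ki:
underlying: utap-uk-iz-mog
1. f -> v, k -> g, p -> b, s -> z, t -> d / _ Z: no change
2. 0 -> e / C _ C: inserts after position(s) 8: utapukizemog
surface: utapukizemog

cell CLASS=un, ASPECT=ma, VEL=ki:
underlying: utap-no-iz-iv
1. f -> v, k -> g, p -> b, s -> z, t -> d / _ Z: no change
2. 0 -> e / C _ C: inserts after position(s) 4: utapenoiziv
surface: utapenoiziv

cell CLASS=lu, ASPECT=ri, VEL=un:
underlying: utap-uk-va-p
1. f -> v, k -> g, p -> b, s -> z, t -> d / _ Z: fires at position(s) 6: utapugvap
2. 0 -> e / C _ C: inserts after position(s) 6: utapugevap
surface: utapugevap


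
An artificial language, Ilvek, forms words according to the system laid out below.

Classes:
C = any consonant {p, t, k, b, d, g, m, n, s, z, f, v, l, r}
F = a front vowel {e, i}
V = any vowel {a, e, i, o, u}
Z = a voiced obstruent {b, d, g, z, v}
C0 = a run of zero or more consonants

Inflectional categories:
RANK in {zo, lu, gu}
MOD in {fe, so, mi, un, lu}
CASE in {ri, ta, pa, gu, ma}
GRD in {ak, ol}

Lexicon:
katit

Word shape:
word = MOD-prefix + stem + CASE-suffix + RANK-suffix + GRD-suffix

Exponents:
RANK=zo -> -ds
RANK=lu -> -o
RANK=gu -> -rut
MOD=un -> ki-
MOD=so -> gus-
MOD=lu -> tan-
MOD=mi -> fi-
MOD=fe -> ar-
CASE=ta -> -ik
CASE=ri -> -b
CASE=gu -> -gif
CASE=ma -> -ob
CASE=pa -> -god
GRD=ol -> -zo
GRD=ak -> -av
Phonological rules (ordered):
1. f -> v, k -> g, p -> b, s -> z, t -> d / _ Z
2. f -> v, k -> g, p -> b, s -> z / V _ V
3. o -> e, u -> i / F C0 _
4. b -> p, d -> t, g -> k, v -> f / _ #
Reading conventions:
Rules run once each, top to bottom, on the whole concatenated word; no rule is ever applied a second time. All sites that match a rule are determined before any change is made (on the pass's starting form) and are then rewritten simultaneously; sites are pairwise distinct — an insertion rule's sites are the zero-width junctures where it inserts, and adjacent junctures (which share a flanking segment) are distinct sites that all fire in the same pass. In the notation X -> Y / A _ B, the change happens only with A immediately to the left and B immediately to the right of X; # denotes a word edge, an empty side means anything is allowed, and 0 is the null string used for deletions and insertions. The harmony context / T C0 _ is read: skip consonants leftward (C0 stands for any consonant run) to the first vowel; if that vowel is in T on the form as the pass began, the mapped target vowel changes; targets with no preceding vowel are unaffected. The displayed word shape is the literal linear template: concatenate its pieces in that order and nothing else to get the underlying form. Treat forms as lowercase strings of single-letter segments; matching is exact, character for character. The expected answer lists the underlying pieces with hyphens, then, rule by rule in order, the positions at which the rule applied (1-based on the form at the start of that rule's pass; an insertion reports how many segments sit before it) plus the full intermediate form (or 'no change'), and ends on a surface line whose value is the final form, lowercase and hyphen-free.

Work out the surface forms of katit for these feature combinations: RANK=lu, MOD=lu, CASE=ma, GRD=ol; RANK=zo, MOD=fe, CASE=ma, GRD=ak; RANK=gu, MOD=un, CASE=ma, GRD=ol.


cell RANK=lu, MOD=lu, CASE=ma, GRD=ol:
underlying: tan-katit-ob-o-zo
1. f -> v, k -> g, p -> b, s -> z, t -> d / _ Z: no change
2. f -> v, k -> g, p -> b, s -> z / V _ V: no change
3. o -> e, u -> i / F C0 _: fires at position(s) 9: tankatitebozo
4. b -> p, d -> t, g -> k, v -> f / _ #: no change
surface: tankatitebozo

cell RANK=zo, MOD=fe, CASE=ma, GRD=ak:
underlying: ar-katit-ob-ds-av
1. f -> v, k -> g, p -> b, s -> z, t -> d / _ Z: no change
2. f -> v, k -> g, p -> b, s -> z / V _ V: no change
3. o -> e, u -> i / F C0 _: fires at position(s) 8: arkatitebdsav
4. b -> p, d -> t, g -> k, v -> f / _ #: fires at position(s) 13: arkatitebdsaf
surface: arkatitebdsaf

cell RANK=gu, MOD=un, CASE=ma, GRD=ol:
underlying: ki-katit-ob-rut-zo
1. f -> v, k -> g, p -> b, s -> z, t -> d / _ Z: fires at position(s) 12: kikatitobrudzo
2. f -> v, k -> g, p -> b, s -> z / V _ V: fires at position(s) 3: kigatitobrudzo
3. o -> e, u -> i / F C0 _: fires at position(s) 8: kigatitebrudzo
4. b -> p, d -> t, g -> k, v -> f / _ #: no change
surface: kigatitebrudzo


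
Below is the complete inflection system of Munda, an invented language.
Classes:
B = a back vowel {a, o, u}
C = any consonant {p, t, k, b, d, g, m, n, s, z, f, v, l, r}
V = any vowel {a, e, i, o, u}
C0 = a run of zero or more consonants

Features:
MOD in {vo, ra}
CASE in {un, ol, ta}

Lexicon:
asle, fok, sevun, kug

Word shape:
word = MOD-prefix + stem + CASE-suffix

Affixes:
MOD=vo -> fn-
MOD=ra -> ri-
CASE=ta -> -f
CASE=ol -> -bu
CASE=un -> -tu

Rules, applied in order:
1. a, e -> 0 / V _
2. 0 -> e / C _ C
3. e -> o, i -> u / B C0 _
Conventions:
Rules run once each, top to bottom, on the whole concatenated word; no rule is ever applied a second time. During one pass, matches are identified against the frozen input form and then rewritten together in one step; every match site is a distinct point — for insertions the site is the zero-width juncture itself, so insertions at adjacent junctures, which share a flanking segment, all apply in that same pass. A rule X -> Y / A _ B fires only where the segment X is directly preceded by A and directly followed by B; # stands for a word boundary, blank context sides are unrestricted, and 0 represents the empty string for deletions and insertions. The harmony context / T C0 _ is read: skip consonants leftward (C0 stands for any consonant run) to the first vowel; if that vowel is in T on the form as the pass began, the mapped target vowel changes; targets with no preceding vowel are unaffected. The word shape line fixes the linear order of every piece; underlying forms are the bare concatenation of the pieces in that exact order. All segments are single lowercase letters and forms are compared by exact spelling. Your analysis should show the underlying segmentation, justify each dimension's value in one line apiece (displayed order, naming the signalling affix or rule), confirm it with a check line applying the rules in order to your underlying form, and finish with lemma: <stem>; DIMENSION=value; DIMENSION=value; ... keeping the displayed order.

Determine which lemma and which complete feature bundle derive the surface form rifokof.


underlying: ri-fok-f
MOD=ra - signalled by the affix ri-
CASE=ta - signalled by the affix -f
check: rifokf -> rifokf -> rifokef -> rifokof
lemma: fok; MOD=ra; CASE=ta


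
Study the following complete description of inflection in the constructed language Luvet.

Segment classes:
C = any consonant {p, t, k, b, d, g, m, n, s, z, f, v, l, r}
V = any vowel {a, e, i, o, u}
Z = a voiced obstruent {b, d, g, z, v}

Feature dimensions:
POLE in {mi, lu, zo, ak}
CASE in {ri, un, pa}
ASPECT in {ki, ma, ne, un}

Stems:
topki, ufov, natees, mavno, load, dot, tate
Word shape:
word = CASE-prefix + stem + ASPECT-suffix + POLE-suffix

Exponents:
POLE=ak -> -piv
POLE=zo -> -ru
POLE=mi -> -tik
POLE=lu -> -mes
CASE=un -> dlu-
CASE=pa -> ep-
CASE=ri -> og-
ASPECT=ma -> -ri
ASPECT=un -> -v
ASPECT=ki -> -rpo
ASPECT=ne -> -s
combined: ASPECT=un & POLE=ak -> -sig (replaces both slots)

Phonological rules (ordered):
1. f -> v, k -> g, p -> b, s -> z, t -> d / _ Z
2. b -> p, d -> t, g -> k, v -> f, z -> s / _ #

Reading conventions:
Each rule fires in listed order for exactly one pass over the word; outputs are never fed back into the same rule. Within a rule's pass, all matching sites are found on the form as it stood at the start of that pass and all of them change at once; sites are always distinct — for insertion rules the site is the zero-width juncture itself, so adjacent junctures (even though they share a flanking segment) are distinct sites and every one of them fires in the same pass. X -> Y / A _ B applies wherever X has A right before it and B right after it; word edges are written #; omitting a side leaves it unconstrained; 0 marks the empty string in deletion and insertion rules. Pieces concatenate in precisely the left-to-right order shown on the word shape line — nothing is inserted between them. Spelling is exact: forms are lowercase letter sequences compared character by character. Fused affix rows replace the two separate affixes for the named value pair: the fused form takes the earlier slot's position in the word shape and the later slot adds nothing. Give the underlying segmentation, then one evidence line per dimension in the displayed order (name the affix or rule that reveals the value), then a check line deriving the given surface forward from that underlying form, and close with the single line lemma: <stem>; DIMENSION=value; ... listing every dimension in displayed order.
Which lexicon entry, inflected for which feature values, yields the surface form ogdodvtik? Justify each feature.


underlying: og-dot-v-tik
POLE=mi - signalled by the affix -tik
CASE=ri - signalled by the affix og-
ASPECT=un - signalled by the affix -v
check: ogdotvtik -> ogdodvtik -> ogdodvtik
lemma: dot; POLE=mi; CASE=ri; ASPECT=un


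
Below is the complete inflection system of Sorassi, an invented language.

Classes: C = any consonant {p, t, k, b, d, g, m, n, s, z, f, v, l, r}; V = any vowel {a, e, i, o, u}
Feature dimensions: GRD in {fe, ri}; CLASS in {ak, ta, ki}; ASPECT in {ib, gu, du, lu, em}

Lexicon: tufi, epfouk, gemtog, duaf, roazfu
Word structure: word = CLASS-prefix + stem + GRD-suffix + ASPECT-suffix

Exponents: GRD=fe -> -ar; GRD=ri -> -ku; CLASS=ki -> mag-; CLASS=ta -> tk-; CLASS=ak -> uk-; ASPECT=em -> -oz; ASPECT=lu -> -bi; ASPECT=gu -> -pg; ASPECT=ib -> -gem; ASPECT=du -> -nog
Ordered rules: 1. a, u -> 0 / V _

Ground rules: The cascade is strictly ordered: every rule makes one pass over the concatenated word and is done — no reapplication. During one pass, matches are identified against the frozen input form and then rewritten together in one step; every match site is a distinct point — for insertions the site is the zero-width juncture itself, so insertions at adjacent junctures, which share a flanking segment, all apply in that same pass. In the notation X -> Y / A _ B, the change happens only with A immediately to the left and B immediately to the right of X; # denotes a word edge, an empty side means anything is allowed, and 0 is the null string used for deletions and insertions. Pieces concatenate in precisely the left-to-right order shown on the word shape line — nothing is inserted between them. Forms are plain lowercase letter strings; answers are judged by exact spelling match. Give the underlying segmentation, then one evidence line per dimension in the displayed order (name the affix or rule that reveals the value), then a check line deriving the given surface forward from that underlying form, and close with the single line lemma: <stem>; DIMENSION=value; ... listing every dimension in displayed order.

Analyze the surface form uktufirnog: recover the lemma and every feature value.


underlying: uk-tufi-ar-nog
GRD=fe - signalled by the affix -ar
CLASS=ak - signalled by the affix uk-
ASPECT=du - signalled by the affix -nog
check: uktufiarnog -> uktufirnog
lemma: tufi; GRD=fe; CLASS=ak; ASPECT=du


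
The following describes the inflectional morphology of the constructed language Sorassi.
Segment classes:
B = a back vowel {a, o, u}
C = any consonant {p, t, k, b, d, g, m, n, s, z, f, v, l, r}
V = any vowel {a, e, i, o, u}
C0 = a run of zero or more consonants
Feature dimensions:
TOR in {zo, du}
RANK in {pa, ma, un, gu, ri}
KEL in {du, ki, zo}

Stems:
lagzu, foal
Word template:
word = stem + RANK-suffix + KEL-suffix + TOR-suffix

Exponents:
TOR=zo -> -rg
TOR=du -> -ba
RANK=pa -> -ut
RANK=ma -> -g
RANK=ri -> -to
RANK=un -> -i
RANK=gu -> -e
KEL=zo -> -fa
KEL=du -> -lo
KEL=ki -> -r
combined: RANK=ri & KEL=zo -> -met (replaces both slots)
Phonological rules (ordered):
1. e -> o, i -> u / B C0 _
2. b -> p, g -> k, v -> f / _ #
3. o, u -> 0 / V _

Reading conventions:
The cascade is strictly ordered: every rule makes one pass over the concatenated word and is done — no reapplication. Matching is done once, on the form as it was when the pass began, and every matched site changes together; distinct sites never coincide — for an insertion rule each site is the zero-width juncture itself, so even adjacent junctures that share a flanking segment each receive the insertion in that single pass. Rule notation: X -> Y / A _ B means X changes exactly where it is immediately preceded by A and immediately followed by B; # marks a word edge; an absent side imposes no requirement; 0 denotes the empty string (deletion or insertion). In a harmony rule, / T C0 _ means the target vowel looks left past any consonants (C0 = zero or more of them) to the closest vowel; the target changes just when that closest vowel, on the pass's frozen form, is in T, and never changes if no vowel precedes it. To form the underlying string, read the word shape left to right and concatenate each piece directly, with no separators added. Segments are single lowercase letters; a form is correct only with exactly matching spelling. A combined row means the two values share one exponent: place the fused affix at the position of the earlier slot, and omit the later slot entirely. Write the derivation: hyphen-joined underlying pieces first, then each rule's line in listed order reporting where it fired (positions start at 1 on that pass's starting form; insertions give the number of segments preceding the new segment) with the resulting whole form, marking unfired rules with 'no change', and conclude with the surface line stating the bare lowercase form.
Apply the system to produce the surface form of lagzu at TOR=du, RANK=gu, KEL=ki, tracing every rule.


underlying: lagzu-e-r-ba
1. e -> o, i -> u / B C0 _: fires at position(s) 6: lagzuorba
2. b -> p, g -> k, v -> f / _ #: no change
3. o, u -> 0 / V _: fires at position(s) 6: lagzurba
surface: lagzurba


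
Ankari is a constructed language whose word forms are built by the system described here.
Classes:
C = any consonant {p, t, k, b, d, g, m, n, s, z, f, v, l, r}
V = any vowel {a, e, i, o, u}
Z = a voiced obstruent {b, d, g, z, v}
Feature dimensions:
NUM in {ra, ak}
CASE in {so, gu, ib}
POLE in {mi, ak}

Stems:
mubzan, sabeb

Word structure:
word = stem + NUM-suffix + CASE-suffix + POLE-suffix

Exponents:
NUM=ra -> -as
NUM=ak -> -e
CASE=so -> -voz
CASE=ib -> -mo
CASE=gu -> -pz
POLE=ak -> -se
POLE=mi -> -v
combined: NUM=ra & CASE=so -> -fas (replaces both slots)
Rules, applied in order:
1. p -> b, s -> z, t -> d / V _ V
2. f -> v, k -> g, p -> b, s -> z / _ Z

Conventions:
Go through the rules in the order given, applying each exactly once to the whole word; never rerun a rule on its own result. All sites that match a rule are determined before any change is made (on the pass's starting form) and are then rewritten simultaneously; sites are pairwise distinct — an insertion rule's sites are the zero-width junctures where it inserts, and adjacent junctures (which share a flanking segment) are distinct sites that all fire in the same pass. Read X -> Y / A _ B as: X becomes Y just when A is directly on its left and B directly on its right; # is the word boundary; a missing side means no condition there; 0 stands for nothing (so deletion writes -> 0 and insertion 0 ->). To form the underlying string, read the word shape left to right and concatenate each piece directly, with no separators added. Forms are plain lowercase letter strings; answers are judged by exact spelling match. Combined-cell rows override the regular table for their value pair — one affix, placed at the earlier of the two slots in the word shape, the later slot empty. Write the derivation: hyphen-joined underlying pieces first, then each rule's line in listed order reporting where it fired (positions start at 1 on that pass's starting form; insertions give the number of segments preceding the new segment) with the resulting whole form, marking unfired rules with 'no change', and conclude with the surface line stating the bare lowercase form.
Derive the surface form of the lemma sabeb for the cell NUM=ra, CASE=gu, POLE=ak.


underlying: sabeb-as-pz-se
1. p -> b, s -> z, t -> d / V _ V: no change
2. f -> v, k -> g, p -> b, s -> z / _ Z: fires at position(s) 8: sabebasbzse
surface: sabebasbzse


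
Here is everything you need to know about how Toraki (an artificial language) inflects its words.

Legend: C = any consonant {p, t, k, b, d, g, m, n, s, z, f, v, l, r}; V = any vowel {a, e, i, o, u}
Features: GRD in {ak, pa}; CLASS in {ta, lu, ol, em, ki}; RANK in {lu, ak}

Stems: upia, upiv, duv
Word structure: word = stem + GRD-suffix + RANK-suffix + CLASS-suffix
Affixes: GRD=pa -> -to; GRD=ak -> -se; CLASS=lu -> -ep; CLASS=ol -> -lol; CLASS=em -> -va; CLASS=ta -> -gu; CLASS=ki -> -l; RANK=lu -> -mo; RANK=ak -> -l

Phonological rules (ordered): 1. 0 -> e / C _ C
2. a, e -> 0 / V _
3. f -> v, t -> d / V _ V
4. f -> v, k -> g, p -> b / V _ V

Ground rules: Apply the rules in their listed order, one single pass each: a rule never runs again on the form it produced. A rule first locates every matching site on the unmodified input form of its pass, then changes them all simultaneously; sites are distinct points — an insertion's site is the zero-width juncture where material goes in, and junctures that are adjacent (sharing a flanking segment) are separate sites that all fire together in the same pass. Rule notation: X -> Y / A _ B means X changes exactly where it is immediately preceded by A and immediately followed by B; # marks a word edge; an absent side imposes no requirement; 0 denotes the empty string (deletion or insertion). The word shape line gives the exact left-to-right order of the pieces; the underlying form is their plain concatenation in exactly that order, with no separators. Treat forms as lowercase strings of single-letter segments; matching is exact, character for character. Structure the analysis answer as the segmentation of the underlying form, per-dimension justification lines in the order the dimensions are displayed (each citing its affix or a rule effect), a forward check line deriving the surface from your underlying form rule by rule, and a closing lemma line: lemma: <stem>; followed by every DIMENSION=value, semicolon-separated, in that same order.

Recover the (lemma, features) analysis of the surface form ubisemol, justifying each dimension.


underlying: upia-se-mo-l
GRD=ak - signalled by the affix -se
CLASS=ki - signalled by the affix -l
RANK=lu - signalled by the affix -mo
check: upiasemol -> upiasemol -> upisemol -> upisemol -> ubisemol
lemma: upia; GRD=ak; CLASS=ki; RANK=lu


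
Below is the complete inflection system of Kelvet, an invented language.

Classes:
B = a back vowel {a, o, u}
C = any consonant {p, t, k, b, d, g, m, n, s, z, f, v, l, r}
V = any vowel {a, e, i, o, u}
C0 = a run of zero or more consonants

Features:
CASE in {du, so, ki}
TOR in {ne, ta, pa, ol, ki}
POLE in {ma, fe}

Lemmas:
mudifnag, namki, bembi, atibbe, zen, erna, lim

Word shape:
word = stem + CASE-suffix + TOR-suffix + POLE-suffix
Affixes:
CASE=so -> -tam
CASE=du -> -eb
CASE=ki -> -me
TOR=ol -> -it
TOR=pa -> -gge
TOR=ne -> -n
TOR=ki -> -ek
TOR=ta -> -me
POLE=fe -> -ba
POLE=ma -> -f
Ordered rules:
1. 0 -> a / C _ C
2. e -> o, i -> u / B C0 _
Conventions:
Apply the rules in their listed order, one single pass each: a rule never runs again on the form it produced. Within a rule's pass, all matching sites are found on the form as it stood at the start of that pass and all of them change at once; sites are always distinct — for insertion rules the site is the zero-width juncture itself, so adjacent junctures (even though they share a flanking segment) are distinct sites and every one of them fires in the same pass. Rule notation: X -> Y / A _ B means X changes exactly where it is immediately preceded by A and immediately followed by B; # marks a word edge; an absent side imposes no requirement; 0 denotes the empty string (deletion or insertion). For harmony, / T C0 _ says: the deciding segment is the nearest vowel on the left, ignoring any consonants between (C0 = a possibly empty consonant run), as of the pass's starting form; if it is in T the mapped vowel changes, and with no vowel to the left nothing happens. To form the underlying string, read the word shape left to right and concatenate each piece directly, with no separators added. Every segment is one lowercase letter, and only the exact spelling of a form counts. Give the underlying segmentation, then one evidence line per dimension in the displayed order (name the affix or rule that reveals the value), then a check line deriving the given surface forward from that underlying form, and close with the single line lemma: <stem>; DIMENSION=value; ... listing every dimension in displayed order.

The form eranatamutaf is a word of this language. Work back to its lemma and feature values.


underlying: erna-tam-it-f
CASE=so - signalled by the affix -tam
TOR=ol - signalled by the affix -it
POLE=ma - signalled by the affix -f
check: ernatamitf -> eranatamitaf -> eranatamutaf
lemma: erna; CASE=so; TOR=ol; POLE=ma


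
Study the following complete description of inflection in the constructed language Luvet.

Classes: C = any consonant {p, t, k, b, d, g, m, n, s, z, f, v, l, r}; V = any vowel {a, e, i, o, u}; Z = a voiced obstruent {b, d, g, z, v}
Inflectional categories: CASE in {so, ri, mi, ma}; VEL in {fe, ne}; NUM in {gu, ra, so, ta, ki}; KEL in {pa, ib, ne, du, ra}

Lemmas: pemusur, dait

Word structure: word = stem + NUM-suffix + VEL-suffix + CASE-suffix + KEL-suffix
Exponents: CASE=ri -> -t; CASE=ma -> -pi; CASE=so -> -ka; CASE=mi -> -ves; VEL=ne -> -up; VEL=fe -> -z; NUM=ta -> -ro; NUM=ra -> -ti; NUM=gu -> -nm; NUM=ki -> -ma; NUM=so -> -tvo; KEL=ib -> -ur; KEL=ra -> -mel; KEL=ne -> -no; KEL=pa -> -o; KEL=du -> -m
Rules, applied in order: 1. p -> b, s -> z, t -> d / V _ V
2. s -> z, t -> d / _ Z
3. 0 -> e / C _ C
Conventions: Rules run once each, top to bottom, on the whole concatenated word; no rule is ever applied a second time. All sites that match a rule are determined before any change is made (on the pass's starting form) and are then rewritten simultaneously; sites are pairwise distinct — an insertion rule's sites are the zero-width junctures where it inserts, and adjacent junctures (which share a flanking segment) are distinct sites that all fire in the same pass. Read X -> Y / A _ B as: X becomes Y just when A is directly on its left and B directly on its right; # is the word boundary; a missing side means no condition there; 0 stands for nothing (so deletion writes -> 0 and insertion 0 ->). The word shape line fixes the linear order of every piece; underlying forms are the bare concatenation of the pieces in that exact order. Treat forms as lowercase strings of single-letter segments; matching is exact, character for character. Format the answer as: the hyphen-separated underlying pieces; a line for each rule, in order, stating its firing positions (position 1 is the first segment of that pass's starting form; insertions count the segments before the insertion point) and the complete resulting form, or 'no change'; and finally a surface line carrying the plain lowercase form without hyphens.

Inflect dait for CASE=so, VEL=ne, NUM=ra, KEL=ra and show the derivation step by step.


underlying: dait-ti-up-ka-mel
1. p -> b, s -> z, t -> d / V _ V: no change
2. s -> z, t -> d / _ Z: no change
3. 0 -> e / C _ C: inserts after position(s) 4, 8: daitetiupekamel
surface: daitetiupekamel


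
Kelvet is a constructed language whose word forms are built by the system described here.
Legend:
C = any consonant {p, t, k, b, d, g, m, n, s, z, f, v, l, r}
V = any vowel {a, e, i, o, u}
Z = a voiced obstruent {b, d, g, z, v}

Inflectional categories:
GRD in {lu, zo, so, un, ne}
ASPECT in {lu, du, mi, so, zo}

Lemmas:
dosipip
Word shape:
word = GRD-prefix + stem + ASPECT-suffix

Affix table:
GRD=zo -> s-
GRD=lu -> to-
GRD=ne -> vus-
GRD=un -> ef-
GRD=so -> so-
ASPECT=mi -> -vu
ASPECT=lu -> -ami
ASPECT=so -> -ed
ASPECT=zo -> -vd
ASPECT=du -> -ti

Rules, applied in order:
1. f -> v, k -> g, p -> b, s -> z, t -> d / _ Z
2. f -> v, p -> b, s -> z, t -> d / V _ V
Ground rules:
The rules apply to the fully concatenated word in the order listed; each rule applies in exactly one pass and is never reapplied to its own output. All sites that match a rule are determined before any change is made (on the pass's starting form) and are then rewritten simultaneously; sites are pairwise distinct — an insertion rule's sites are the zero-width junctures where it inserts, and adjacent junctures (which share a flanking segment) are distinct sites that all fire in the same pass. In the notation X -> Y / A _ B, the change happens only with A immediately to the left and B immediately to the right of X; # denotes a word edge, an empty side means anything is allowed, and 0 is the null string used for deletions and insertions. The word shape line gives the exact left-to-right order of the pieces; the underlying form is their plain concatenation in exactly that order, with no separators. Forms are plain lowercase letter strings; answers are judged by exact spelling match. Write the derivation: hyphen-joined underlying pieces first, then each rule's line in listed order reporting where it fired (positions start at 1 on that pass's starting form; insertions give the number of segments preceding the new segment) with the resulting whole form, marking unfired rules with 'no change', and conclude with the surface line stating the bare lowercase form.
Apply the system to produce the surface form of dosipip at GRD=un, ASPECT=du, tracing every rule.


underlying: ef-dosipip-ti
1. f -> v, k -> g, p -> b, s -> z, t -> d / _ Z: fires at position(s) 2: evdosipipti
2. f -> v, p -> b, s -> z, t -> d / V _ V: fires at position(s) 5, 7: evdozibipti
surface: evdozibipti
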